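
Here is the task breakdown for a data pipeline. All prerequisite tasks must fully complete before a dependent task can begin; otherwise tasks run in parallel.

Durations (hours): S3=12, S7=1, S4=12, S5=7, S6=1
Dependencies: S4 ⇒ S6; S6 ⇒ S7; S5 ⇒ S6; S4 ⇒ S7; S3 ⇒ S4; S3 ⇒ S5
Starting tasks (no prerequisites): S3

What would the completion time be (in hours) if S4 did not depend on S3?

Before: longest chain S3→S4→S6→S7 = 12+12+1+1 = 26, finish 26.
Without S3→S4, S4's earliest start moves from 12 to 0.
New critical path: S3→S5→S6→S7 = 12+7+1+1 = 21 ⇒ 21 hours.

21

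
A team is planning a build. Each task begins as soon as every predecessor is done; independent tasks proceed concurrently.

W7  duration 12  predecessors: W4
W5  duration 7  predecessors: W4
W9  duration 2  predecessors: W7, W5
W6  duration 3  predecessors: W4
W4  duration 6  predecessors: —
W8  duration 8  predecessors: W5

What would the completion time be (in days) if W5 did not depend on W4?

20

With the dependency in place, W4→W5→W8 = 6+7+8 = 21 sets the finish at 21 days.
Without W4→W5, W5's earliest start moves from 6 to 0.
The longest chain is now W4→W7→W9 = 6+12+2 = 20, so the project takes 20 days.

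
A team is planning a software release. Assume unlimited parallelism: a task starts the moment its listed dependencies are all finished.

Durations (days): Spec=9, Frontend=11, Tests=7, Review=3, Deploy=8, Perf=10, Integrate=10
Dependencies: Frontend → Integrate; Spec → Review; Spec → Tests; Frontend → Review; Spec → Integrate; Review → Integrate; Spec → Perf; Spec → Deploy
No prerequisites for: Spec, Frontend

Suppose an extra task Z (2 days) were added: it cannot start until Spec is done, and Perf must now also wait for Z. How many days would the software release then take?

Originally the software release takes 24 days.
With Z inserted, Perf now waits for max(Spec, Z).
New critical path: Frontend→Review→Integrate = 11+3+10 = 24 ⇒ 24 days.

24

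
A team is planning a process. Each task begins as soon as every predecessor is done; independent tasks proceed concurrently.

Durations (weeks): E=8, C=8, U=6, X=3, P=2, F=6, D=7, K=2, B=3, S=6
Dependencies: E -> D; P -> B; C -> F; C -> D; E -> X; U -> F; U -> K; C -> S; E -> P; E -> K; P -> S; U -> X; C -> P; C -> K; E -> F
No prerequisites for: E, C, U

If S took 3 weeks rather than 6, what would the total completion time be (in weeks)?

Actual critical path: E→P→S = 8+2+6 = 16 ⇒ 16 weeks.
S lies on that path, so at 3 weeks the path becomes 13 weeks.
The binding chain switches to E→D = 8+7 = 15; finish 15 weeks.

15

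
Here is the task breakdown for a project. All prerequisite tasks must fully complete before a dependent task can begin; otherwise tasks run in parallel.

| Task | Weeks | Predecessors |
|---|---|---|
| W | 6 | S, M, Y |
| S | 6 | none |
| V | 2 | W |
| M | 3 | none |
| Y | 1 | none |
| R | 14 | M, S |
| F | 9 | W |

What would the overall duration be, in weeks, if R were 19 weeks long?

25

Critical path before the change: S→W→F = 6+6+9 = 21 giving 21 weeks.
R is off the critical path — its longest chain is 20 weeks, giving 1 of slack.
Now S→R = 6+19 = 25 is longest, so the finish becomes 25 weeks.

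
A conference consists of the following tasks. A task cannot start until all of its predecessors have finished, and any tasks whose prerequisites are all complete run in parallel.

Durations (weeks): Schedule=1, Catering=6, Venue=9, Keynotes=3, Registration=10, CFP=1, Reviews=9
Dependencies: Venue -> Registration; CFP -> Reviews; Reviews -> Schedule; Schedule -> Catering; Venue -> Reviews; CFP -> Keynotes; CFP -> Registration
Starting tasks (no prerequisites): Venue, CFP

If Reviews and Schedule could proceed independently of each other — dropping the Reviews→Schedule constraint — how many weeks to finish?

Original critical path: Venue→Reviews→Schedule→Catering = 9+9+1+6 = 25 ⇒ 25 weeks.
Without Reviews→Schedule, Schedule's earliest start moves from 18 to 0.
The longest chain is now Venue→Registration = 9+10 = 19, so the conference takes 19 weeks.

19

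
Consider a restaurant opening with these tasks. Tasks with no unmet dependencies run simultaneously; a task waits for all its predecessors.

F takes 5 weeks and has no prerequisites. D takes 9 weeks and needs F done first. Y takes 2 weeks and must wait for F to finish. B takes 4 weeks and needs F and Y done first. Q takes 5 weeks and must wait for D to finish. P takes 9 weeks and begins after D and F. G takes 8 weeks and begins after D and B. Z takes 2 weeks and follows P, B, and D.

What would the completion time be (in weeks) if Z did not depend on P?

With the dependency in place, F→D→P→Z = 5+9+9+2 = 25 sets the finish at 25 weeks.
Without P→Z, Z's earliest start moves from 23 to 14.
New critical path: F→D→P = 5+9+9 = 23 ⇒ 23 weeks.

23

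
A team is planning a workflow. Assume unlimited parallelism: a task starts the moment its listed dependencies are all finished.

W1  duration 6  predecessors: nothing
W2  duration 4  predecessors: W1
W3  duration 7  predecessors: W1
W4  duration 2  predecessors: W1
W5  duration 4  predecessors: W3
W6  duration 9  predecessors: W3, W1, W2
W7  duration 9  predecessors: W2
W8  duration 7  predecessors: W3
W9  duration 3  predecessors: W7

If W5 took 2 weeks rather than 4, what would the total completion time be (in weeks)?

22

As given, the longest chain is W1→W2→W7→W9 = 6+4+9+3 = 22, so the finish is 22 weeks.
The longest path through W5 is only 17 weeks, so W5 has float 5.
The critical path is still W1→W2→W7→W9; finish is now 22 weeks.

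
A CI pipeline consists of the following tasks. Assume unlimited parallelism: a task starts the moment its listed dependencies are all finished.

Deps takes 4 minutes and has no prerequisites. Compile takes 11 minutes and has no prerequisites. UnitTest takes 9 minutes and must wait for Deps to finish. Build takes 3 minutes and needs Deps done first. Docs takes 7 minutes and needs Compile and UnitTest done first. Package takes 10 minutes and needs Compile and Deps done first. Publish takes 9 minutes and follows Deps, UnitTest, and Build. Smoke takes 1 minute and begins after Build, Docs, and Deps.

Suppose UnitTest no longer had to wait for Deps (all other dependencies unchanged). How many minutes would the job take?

With the dependency in place, Deps→UnitTest→Publish = 4+9+9 = 22 sets the finish at 22 minutes.
Without Deps→UnitTest, UnitTest's earliest start moves from 4 to 0.
After: Compile→Package = 11+10 = 21 → 21 minutes.

21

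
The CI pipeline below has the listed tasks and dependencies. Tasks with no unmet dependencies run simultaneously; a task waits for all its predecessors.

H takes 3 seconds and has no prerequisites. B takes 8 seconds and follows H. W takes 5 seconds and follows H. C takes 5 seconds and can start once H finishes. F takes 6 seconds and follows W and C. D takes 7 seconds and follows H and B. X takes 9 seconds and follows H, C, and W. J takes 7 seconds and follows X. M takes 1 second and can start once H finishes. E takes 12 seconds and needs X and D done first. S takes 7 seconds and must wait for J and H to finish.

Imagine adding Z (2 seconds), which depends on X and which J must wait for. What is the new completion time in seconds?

33

Originally the project takes 31 seconds.
With Z inserted, J now waits for max(X, Z).
New critical path: H→W→X→Z→J→S = 3+5+9+2+7+7 = 33 ⇒ 33 seconds.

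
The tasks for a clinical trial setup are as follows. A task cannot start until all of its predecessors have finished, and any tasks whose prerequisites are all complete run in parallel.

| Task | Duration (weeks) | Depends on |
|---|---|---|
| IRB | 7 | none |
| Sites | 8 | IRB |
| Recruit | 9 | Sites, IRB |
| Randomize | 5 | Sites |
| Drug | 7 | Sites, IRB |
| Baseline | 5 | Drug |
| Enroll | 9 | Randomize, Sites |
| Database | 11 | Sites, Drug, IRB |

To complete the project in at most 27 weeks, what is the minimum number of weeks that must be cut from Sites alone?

Current finish: 33 weeks; target: 27.
Sites is on every critical path, so each week cut from Sites cuts the finish by one (this holds down to a finish of 26).
Need 33 − 27 = 6 weeks off Sites → Sites becomes 2 weeks, finish becomes 27.

6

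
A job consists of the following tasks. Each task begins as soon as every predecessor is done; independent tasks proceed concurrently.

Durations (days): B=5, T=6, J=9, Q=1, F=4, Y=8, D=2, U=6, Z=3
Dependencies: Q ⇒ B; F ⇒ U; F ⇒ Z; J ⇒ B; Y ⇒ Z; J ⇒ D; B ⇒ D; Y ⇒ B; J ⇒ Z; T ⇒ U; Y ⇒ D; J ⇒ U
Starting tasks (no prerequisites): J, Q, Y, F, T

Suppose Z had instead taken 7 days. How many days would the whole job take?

Critical path before the change: J→B→D = 9+5+2 = 16 giving 16 days.
The longest path through Z is only 12 days, so Z has float 4.
That remains the longest chain; total 16 days.

16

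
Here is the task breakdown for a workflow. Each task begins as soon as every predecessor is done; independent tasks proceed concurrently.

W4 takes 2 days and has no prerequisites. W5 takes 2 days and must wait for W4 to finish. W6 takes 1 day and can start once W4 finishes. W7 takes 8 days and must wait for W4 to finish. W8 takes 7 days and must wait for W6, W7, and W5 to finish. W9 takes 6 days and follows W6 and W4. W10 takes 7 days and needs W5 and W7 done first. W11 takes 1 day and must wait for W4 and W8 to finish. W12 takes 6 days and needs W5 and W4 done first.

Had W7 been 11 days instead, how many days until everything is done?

Critical path before the change: W4→W7→W8→W11 = 2+8+7+1 = 18 giving 18 days.
W7 lies on that path, so at 11 days the path becomes 21 days.
No other chain overtakes it, so the finish is 21 days.

21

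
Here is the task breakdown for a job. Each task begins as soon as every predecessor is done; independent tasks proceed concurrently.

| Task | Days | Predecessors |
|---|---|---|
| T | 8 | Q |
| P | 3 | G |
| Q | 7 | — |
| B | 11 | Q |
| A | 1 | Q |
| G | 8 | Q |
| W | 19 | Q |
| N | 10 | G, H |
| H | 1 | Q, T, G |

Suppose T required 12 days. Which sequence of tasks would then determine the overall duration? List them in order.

Critical path before the change: Q→T→H→N = 7+8+1+10 = 26 giving 26 days.
T is on the critical path; changing it to 12 makes that path 30 days.
The critical path is still Q→T→H→N; finish is now 30 days.

Q, T, H, N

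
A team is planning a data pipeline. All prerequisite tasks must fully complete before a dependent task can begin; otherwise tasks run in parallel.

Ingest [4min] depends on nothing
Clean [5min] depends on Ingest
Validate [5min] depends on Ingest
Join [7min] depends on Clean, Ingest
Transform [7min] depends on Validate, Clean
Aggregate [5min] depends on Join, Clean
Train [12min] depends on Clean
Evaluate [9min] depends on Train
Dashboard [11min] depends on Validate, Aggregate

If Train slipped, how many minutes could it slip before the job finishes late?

Critical path: Ingest→Clean→Join→Aggregate→Dashboard = 4+5+7+5+11 = 32, so the finish is 32 minutes.
Longest path through Train: 30 minutes (earliest finish 21, latest finish 23).
Float = 32 − 30 = 2.

2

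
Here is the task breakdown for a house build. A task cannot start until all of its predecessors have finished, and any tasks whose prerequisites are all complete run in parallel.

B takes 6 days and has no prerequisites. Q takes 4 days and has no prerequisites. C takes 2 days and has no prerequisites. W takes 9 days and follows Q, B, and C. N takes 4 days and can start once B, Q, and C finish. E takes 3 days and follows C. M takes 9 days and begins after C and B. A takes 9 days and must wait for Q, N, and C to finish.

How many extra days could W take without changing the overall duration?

Critical path: B→N→A = 6+4+9 = 19, so the finish is 19 days.
The longest chain containing W totals 15 days.
So W can slip 19 − 15 = 4 days.

4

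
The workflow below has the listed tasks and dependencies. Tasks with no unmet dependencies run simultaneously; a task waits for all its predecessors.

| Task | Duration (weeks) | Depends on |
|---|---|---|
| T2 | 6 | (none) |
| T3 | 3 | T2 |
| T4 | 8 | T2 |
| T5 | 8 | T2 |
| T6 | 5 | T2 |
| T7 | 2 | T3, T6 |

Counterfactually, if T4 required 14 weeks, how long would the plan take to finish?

Baseline: T2→T4 = 6+8 = 14 → 14 weeks.
Since T4 is critical, the +6 change carries straight to that chain (now 20 weeks).
That remains the longest chain; total 20 weeks.

20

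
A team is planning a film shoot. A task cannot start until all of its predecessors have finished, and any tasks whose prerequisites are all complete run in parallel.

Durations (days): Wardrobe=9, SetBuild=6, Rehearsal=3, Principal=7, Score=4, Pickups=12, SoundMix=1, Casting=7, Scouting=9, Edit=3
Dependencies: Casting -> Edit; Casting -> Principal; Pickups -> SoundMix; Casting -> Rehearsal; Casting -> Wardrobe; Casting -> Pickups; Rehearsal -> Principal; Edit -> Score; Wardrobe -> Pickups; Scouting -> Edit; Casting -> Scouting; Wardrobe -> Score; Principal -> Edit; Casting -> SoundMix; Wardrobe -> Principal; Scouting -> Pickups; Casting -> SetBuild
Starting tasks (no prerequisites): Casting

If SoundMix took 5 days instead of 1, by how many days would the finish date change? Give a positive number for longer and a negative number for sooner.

3

The binding path is Casting→Wardrobe→Principal→Edit→Score = 7+9+7+3+4 = 30; finish at 30 days.
The longest path through SoundMix is only 29 days, so SoundMix has float 1.
Now Casting→Scouting→Pickups→SoundMix = 7+9+12+5 = 33 is longest, so the finish becomes 33 days.
Change in finish: 33 − 30 = +3 days.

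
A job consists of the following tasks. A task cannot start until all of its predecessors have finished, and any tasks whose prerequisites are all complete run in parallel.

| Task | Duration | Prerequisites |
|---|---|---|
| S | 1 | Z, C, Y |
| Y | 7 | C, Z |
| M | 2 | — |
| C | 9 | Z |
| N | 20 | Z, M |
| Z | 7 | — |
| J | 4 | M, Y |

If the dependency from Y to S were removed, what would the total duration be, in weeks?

27

Original critical path: Z→C→Y→J = 7+9+7+4 = 27 ⇒ 27 weeks.
Without Y→S, S's earliest start moves from 23 to 16.
New critical path: Z→C→Y→J = 7+9+7+4 = 27 ⇒ 27 weeks.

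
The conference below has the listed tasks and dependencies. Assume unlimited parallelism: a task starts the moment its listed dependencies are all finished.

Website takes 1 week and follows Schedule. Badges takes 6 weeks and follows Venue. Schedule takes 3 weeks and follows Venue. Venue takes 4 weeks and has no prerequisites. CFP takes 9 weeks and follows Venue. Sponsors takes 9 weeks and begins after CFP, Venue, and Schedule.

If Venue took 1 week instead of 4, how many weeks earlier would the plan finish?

3

The binding path is Venue→CFP→Sponsors = 4+9+9 = 22; finish at 22 weeks.
Since Venue is critical, the -3 change carries straight to that chain (now 19 weeks).
That remains the longest chain; total 19 weeks.
Change in finish: 19 − 22 = -3 weeks.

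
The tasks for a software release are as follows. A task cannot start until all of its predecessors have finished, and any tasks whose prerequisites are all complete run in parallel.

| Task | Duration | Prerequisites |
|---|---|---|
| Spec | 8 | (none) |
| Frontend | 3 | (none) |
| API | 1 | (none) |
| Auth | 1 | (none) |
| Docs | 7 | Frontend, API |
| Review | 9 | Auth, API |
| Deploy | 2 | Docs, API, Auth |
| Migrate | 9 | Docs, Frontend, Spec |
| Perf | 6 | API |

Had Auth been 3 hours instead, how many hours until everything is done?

Baseline: Frontend→Docs→Migrate = 3+7+9 = 19 → 19 hours.
Auth has 9 hours of float (longest path through it is 10).
That remains the longest chain; total 19 hours.

19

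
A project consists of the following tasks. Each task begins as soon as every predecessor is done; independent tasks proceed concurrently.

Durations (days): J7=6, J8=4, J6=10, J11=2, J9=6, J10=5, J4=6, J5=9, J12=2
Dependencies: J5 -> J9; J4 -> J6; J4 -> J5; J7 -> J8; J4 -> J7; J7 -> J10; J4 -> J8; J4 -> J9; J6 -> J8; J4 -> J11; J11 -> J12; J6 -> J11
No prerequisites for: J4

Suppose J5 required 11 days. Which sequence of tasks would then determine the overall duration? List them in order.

Actual critical path: J4→J5→J9 = 6+9+6 = 21 ⇒ 21 days.
Since J5 is critical, the +2 change carries straight to that chain (now 23 days).
The critical path is still J4→J5→J9; finish is now 23 days.

J4, J5, J9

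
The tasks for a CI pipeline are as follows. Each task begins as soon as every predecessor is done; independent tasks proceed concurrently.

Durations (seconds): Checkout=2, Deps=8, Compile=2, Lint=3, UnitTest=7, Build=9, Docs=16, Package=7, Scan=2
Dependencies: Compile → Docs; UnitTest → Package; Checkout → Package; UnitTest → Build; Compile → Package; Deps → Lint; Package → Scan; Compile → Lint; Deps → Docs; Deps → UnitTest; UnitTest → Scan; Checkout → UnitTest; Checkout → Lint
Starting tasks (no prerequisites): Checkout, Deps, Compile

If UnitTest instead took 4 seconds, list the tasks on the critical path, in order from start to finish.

Deps, Docs

Baseline: Deps→UnitTest→Build = 8+7+9 = 24 → 24 seconds.
Since UnitTest is critical, the -3 change carries straight to that chain (now 21 seconds).
New critical path: Deps→Docs = 8+16 = 24 ⇒ 24 seconds.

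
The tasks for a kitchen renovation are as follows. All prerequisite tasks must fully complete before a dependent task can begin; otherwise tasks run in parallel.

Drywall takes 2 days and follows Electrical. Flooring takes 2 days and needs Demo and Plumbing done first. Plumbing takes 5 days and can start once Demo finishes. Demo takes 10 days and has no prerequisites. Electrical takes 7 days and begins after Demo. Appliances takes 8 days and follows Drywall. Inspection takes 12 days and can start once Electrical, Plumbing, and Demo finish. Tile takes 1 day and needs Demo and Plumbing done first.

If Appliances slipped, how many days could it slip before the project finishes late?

2

Critical path: Demo→Electrical→Inspection = 10+7+12 = 29, so the finish is 29 days.
The longest chain containing Appliances totals 27 days.
Slack of Appliances = 21 − 19 = 2 days.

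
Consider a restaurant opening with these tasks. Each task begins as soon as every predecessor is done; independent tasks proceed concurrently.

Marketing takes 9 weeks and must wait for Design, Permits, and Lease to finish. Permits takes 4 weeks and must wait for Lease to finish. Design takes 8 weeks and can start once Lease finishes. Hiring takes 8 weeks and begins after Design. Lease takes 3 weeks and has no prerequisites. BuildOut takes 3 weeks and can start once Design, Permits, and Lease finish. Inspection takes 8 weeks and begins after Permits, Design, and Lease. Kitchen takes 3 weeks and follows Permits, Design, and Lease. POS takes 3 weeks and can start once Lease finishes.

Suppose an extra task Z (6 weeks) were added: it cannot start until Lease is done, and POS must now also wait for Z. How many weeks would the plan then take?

20

Originally the plan takes 20 weeks.
With Z inserted, POS now waits for max(Lease, Z).
New critical path: Lease→Design→Marketing = 3+8+9 = 20 ⇒ 20 weeks.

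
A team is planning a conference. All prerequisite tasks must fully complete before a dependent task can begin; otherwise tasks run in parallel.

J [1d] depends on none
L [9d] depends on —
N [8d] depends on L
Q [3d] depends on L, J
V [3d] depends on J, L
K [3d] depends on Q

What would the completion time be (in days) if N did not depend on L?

With the dependency in place, L→N = 9+8 = 17 sets the finish at 17 days.
Without L→N, N's earliest start moves from 9 to 0.
The longest chain is now L→Q→K = 9+3+3 = 15, so the schedule takes 15 days.

15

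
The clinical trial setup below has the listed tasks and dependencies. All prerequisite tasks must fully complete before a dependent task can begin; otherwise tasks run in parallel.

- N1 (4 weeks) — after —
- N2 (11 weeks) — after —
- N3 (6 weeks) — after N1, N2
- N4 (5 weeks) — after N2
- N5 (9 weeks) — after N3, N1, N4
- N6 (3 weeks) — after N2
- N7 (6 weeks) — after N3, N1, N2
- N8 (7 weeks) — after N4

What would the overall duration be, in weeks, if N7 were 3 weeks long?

Baseline: N2→N3→N5 = 11+6+9 = 26 → 26 weeks.
N7 is off the critical path — its longest chain is 23 weeks, giving 3 of slack.
That remains the longest chain; total 26 weeks.

26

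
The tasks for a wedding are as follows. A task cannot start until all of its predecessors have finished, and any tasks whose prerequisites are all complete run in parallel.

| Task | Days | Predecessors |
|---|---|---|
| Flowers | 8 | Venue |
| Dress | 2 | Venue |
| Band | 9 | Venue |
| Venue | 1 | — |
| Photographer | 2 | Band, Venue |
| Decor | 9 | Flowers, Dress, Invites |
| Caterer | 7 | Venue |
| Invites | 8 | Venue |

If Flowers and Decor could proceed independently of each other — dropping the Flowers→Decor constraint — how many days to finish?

With the dependency in place, Venue→Invites→Decor = 1+8+9 = 18 sets the finish at 18 days.
Dropping Flowers→Decor doesn't change Decor's earliest start (9); another predecessor still binds.
New critical path: Venue→Invites→Decor = 1+8+9 = 18 ⇒ 18 days.

18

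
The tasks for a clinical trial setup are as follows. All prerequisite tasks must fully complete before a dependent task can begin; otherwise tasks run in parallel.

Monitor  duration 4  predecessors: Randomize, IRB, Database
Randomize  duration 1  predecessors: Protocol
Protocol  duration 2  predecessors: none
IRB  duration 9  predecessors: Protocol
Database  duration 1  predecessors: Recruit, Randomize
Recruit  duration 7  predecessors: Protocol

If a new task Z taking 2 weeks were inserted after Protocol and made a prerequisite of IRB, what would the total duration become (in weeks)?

17

Originally the schedule takes 15 weeks.
With Z inserted, IRB now waits for max(Protocol, Z).
New critical path: Protocol→Z→IRB→Monitor = 2+2+9+4 = 17 ⇒ 17 weeks.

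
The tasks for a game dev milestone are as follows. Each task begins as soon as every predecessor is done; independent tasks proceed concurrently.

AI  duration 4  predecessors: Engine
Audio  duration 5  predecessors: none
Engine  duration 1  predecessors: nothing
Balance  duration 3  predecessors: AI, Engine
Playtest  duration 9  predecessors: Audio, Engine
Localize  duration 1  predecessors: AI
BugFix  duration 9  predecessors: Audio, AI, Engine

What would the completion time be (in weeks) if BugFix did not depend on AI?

Before: longest chain Engine→AI→BugFix = 1+4+9 = 14, finish 14.
Dropping AI→BugFix doesn't change BugFix's earliest start (5); another predecessor still binds.
The longest chain is now Audio→Playtest = 5+9 = 14, so the game dev milestone takes 14 weeks.

14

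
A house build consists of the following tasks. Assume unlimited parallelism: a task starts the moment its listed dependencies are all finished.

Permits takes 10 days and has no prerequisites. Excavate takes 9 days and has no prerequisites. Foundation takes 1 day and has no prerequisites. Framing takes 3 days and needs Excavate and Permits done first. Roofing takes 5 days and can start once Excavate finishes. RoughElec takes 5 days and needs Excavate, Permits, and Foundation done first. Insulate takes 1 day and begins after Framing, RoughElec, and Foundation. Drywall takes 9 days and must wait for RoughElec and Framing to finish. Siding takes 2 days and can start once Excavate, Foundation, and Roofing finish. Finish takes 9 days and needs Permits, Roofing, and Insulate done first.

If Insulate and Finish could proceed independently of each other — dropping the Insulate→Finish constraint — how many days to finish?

Original critical path: Permits→RoughElec→Insulate→Finish = 10+5+1+9 = 25 ⇒ 25 days.
Without Insulate→Finish, Finish's earliest start moves from 16 to 14.
The longest chain is now Permits→RoughElec→Drywall = 10+5+9 = 24, so the house build takes 24 days.

24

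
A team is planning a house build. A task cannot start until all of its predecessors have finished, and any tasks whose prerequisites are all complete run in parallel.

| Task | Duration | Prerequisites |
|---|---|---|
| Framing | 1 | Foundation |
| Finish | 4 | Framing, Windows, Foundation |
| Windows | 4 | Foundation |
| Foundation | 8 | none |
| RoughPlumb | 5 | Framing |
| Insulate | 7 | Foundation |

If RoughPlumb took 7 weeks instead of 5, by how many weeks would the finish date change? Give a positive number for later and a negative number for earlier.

0

Baseline: Foundation→Windows→Finish = 8+4+4 = 16 → 16 weeks.
The longest path through RoughPlumb is only 14 weeks, so RoughPlumb has float 2.
The binding chain switches to Foundation→Framing→RoughPlumb = 8+1+7 = 16; finish 16 weeks.
Change in finish: 16 − 16 = +0 weeks.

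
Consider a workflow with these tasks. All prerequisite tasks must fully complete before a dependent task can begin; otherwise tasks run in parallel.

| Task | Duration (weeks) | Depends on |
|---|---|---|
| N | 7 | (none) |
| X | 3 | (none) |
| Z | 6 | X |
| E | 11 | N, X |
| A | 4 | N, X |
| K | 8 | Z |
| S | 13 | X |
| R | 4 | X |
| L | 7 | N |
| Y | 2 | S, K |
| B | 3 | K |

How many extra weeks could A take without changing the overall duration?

9

Critical path: X→Z→K→B = 3+6+8+3 = 20, so the finish is 20 weeks.
Longest path through A: 11 weeks (earliest finish 11, latest finish 20).
Float = 20 − 11 = 9.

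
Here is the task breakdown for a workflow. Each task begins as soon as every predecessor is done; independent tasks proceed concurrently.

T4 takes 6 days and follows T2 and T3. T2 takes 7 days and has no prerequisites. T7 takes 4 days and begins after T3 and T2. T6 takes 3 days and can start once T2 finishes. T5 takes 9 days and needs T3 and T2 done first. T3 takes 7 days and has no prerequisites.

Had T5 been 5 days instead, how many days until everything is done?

Baseline: T2→T5 = 7+9 = 16 → 16 days.
T5 lies on that path, so at 5 days the path becomes 12 days.
New critical path: T2→T4 = 7+6 = 13 ⇒ 13 days.

13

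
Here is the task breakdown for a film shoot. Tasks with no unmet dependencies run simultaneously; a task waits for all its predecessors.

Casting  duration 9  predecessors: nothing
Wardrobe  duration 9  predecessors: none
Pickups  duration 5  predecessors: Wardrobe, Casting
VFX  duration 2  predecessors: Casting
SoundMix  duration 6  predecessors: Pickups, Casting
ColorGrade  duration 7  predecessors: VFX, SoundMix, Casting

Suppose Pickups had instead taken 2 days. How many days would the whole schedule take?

Critical path before the change: Casting→Pickups→SoundMix→ColorGrade = 9+5+6+7 = 27 giving 27 days.
Pickups is on the critical path; changing it to 2 makes that path 24 days.
No other chain overtakes it, so the finish is 24 days.

24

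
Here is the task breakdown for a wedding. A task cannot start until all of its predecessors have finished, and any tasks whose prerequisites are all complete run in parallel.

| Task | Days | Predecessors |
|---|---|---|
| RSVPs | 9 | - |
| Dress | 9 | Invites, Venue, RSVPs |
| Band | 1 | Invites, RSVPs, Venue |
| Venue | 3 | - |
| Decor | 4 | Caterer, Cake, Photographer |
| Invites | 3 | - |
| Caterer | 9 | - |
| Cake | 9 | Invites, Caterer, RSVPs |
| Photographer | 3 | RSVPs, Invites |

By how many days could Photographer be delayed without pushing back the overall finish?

The longest chain is Caterer→Cake→Decor = 9+9+4 = 22; overall finish 22 days.
Photographer finishes as early as 12 and must finish by 18.
So Photographer can slip 18 − 12 = 6 days.

6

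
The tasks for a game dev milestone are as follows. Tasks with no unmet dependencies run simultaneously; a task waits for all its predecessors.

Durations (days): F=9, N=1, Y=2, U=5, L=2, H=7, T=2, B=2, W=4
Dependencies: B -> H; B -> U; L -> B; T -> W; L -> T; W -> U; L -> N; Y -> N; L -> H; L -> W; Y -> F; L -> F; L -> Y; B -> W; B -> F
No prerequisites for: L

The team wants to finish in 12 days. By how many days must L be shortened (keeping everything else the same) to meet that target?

1

Current finish: 13 days; target: 12.
L is on every critical path, so each day cut from L cuts the finish by one (this holds down to a finish of 12).
Need 13 − 12 = 1 day off L → L becomes 1 day, finish becomes 12.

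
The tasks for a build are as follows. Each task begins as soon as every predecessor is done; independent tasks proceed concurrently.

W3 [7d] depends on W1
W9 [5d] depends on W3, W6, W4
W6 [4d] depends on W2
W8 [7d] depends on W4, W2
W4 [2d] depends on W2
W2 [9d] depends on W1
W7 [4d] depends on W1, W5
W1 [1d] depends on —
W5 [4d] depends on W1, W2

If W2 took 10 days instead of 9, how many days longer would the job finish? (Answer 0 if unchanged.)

1

Actual critical path: W1→W2→W4→W8 = 1+9+2+7 = 19 ⇒ 19 days.
Since W2 is critical, the +1 change carries straight to that chain (now 20 days).
The critical path is still W1→W2→W4→W8; finish is now 20 days.
Change in finish: 20 − 19 = +1 days.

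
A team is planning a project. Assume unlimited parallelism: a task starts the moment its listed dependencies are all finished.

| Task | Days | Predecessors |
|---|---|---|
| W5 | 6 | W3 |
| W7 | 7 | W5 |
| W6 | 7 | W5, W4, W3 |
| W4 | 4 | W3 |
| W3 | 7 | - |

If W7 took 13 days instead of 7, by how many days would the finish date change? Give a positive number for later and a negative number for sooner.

Baseline: W3→W5→W7 = 7+6+7 = 20 → 20 days.
W7 lies on that path, so at 13 days the path becomes 26 days.
That remains the longest chain; total 26 days.
Change in finish: 26 − 20 = +6 days.

6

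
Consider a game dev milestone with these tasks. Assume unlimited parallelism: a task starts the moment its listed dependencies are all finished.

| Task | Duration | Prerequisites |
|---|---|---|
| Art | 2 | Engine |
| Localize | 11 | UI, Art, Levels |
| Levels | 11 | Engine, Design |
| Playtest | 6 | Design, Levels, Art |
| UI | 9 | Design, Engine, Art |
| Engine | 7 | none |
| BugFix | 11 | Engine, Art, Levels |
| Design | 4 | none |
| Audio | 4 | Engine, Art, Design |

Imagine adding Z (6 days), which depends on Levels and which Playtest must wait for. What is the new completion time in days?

30

Originally the game dev milestone takes 29 days.
With Z inserted, Playtest now waits for max(Design, Levels, Art, Z).
New critical path: Engine→Levels→Z→Playtest = 7+11+6+6 = 30 ⇒ 30 days.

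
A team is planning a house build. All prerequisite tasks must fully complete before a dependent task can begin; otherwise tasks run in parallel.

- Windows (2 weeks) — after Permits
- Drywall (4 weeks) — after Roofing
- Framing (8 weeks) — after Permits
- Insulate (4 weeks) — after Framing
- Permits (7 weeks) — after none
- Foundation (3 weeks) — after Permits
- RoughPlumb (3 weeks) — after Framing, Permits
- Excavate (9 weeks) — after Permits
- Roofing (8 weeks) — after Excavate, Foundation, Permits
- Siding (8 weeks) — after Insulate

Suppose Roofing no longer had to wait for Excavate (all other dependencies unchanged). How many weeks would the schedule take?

27

With the dependency in place, Permits→Excavate→Roofing→Drywall = 7+9+8+4 = 28 sets the finish at 28 weeks.
Without Excavate→Roofing, Roofing's earliest start moves from 16 to 10.
After: Permits→Framing→Insulate→Siding = 7+8+4+8 = 27 → 27 weeks.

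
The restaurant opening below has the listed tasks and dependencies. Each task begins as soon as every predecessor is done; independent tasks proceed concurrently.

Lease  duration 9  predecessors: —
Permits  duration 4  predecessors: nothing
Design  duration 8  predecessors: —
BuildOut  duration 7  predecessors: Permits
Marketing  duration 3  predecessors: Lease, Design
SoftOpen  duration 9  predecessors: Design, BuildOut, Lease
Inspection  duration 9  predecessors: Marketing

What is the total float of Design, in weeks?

1

Critical path: Lease→Marketing→Inspection = 9+3+9 = 21, so the finish is 21 weeks.
Longest path through Design: 20 weeks (earliest finish 8, latest finish 9).
Slack of Design = 1 − 0 = 1 week.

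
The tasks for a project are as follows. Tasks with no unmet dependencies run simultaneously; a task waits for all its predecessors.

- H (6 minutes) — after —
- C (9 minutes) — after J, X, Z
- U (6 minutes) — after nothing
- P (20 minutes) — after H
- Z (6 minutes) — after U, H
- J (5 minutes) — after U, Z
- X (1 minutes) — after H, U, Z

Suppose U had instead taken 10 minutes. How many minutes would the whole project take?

The binding path is U→Z→J→C = 6+6+5+9 = 26; finish at 26 minutes.
U lies on that path, so at 10 minutes the path becomes 30 minutes.
The critical path is still U→Z→J→C; finish is now 30 minutes.

30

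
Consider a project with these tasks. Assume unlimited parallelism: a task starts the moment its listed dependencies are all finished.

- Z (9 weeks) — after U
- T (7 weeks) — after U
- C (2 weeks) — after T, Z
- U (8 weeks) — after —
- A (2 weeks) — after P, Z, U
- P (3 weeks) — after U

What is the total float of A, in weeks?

U→Z→A = 8+9+2 = 19 sets the makespan at 19 weeks.
Longest path through A: 19 weeks (earliest finish 19, latest finish 19).
Slack of A = 17 − 17 = 0 weeks.

0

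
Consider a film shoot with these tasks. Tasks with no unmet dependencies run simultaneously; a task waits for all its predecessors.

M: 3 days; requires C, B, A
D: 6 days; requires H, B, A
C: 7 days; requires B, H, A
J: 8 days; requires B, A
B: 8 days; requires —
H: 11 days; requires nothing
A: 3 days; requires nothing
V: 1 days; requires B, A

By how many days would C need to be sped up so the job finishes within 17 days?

Current finish: 21 days; target: 17.
C is on every critical path, so each day cut from C cuts the finish by one (this holds down to a finish of 17).
Need 21 − 17 = 4 days off C → C becomes 3 days, finish becomes 17.

4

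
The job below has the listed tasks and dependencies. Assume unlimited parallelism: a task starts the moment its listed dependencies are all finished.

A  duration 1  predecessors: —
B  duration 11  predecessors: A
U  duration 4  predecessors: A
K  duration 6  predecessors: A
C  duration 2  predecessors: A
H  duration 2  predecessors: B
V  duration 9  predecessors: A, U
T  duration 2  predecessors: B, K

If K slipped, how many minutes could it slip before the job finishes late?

5

The longest chain is A→B→H = 1+11+2 = 14; overall finish 14 minutes.
K finishes as early as 7 and must finish by 12.
Slack of K = 6 − 1 = 5 minutes.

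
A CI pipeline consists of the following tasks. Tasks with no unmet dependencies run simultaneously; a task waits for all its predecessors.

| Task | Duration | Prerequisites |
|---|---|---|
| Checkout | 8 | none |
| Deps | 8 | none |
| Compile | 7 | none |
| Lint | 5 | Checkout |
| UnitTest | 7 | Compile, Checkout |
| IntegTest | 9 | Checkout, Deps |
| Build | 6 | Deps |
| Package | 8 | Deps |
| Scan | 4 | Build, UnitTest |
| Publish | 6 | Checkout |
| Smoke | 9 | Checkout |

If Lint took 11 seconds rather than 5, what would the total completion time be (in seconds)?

19

Baseline: Checkout→UnitTest→Scan = 8+7+4 = 19 → 19 seconds.
The longest path through Lint is only 13 seconds, so Lint has float 6.
The binding chain switches to Checkout→Lint = 8+11 = 19; finish 19 seconds.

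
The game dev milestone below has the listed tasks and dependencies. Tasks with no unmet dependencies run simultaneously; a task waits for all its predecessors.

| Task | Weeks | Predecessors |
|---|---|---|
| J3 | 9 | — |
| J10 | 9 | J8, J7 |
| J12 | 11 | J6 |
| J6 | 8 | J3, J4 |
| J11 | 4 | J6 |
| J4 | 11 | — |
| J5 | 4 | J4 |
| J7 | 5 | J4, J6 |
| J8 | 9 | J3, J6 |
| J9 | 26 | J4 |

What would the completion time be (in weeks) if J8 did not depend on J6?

37

With the dependency in place, J4→J6→J8→J10 = 11+8+9+9 = 37 sets the finish at 37 weeks.
Without J6→J8, J8's earliest start moves from 19 to 9.
New critical path: J4→J9 = 11+26 = 37 ⇒ 37 weeks.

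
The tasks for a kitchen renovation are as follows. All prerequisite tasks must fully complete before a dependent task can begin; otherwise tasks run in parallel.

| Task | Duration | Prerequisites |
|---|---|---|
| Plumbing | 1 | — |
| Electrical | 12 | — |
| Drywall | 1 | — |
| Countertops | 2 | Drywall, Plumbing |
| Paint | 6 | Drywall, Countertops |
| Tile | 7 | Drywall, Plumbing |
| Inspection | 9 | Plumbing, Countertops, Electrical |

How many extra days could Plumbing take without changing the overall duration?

9

The longest chain is Electrical→Inspection = 12+9 = 21; overall finish 21 days.
Plumbing finishes as early as 1 and must finish by 10.
So Plumbing can slip 10 − 1 = 9 days.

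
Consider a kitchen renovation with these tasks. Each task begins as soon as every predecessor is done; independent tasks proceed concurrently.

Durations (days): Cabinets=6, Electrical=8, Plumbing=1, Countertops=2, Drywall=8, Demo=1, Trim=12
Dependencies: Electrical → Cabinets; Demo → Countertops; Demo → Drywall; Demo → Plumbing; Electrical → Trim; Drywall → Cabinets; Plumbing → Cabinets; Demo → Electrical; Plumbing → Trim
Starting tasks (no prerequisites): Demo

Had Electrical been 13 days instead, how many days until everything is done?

Baseline: Demo→Electrical→Trim = 1+8+12 = 21 → 21 days.
Since Electrical is critical, the +5 change carries straight to that chain (now 26 days).
The critical path is still Demo→Electrical→Trim; finish is now 26 days.

26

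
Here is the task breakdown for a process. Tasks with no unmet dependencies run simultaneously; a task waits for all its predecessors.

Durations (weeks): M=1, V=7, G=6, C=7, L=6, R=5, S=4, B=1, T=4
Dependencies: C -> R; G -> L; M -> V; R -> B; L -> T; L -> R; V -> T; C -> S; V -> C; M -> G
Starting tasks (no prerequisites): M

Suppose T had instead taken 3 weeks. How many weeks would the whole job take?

The binding path is M→V→C→R→B = 1+7+7+5+1 = 21; finish at 21 weeks.
T has 4 weeks of float (longest path through it is 17).
No other chain overtakes it, so the finish is 21 weeks.

21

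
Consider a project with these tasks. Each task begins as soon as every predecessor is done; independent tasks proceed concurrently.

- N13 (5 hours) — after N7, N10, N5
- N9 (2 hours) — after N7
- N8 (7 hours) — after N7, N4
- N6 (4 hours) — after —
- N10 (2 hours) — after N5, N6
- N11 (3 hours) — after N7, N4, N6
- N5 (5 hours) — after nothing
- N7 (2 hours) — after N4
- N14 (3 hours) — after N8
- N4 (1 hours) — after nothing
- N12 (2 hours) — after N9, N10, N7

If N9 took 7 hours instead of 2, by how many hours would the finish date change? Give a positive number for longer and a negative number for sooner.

Baseline: N4→N7→N8→N14 = 1+2+7+3 = 13 → 13 hours.
N9 is off the critical path — its longest chain is 7 hours, giving 6 of slack.
That remains the longest chain; total 13 hours.
Change in finish: 13 − 13 = +0 hours.

0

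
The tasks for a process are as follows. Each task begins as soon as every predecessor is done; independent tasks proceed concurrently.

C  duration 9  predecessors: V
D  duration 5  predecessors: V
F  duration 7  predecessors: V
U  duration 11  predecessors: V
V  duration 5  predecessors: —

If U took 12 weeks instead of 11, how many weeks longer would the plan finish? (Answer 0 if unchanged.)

1

Actual critical path: V→U = 5+11 = 16 ⇒ 16 weeks.
U lies on that path, so at 12 weeks the path becomes 17 weeks.
That remains the longest chain; total 17 weeks.
Change in finish: 17 − 16 = +1 weeks.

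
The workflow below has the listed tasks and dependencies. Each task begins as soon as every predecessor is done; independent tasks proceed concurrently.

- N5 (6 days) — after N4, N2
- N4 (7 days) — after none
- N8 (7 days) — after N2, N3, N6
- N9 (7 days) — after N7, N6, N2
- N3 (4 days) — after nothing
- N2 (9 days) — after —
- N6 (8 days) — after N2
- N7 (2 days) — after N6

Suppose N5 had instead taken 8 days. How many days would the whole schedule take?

Baseline: N2→N6→N7→N9 = 9+8+2+7 = 26 → 26 days.
N5 is off the critical path — its longest chain is 15 days, giving 11 of slack.
No other chain overtakes it, so the finish is 26 days.

26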